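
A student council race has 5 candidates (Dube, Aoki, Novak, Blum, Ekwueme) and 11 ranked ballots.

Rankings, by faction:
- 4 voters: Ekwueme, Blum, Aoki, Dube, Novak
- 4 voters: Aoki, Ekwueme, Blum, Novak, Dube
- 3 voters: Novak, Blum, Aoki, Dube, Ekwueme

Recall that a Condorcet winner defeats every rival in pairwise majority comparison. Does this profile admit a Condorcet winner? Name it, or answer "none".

none

Pairwise majorities:
Dube vs Aoki: Dube is ranked higher on 0 ballots, Aoki on 11. Aoki wins 11–0.
Dube vs Novak: 4 to 7, Novak.
Dube vs Blum: Dube preferred on 0 ballots; Blum wins 11–0.
Dube vs Ekwueme: 3 to 8, Ekwueme.
Aoki vs Novak: Aoki is ranked higher on 4+4 = 8 ballots, Novak on 3. Aoki wins 8–3.
Aoki vs Blum: 4 to 7, Blum.
Aoki vs Ekwueme: 7 to 4, Aoki.
Novak vs Blum: 3 to 8, Blum.
Novak vs Ekwueme: 3 to 8, Ekwueme.
Blum vs Ekwueme: Blum preferred on 3 ballots; Ekwueme wins 8–3.
No candidate is unbeaten: Dube loses to Aoki; Aoki loses to Blum; Novak loses to Aoki; Blum loses to Ekwueme; Ekwueme loses to Aoki. In particular Aoki beats Ekwueme beats Blum beats Aoki is a majority cycle — no Condorcet winner exists.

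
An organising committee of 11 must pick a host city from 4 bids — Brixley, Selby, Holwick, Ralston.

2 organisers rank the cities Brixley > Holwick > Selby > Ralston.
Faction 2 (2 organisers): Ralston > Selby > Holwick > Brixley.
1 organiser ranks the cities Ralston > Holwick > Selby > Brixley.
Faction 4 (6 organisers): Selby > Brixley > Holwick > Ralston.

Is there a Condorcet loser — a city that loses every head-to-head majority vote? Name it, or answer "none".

Head-to-head results (11 organisers):
Brixley vs Selby: Selby, 9–2.
Brixley–Holwick: Brixley 8–3.
Brixley vs Ralston: Brixley is ranked higher on 2+6 = 8 ballots, Ralston on 3. Brixley wins 8–3.
Selby vs Holwick: 8 to 3, Selby.
Selby vs Ralston: Selby is ranked higher on 2+6 = 8 ballots, Ralston on 3. Selby wins 8–3.
Holwick vs Ralston: Holwick wins 8–3.
Ralston loses to every other city — it is the Condorcet loser.

Ralston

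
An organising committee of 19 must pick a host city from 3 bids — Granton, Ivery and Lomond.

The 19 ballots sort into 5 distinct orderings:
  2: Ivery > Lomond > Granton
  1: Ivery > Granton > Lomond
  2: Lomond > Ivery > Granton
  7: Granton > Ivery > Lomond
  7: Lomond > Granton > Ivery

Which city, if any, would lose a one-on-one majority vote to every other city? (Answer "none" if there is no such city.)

Head-to-head results (19 organisers):
Granton vs Ivery: 7+7 = 14 for Granton, 5 for Ivery — Granton by 14–5.
Granton vs Lomond: 8 to 11, Lomond.
Ivery vs Lomond: 10 to 9, Ivery.
Each city has at least one pairwise win (Granton beats Ivery; Ivery beats Lomond; Lomond beats Granton) — no Condorcet loser.

none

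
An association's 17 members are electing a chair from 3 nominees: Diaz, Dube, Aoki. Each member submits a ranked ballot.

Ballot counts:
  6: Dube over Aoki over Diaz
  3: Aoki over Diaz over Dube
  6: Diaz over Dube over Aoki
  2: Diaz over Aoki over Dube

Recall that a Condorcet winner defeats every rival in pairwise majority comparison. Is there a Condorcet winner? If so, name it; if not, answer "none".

none

Check each pair by majority over 17 ballots:
Diaz–Dube: Diaz 11–6.
Diaz vs Aoki: Aoki, 9–8.
Dube vs Aoki: Dube, 12–5.
No candidate is unbeaten: Diaz loses to Aoki; Dube loses to Diaz; Aoki loses to Dube. In particular Diaz > Dube > Aoki > Diaz is a majority cycle — no Condorcet winner exists.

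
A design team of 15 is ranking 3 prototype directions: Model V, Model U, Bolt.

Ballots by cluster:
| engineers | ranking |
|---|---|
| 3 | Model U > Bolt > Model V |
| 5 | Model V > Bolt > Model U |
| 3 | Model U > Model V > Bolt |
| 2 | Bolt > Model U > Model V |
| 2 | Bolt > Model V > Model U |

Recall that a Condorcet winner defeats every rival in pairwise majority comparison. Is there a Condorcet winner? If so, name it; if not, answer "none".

none

Head-to-head results (15 engineers):
Model V vs Model U: Model U wins 8–7.
Model V–Bolt: Model V 8–7.
Model U–Bolt: Bolt 9–6.
No design is unbeaten: Model V loses to Model U; Model U loses to Bolt; Bolt loses to Model V. In particular Model V > Bolt > Model U > Model V is a majority cycle — no Condorcet winner exists.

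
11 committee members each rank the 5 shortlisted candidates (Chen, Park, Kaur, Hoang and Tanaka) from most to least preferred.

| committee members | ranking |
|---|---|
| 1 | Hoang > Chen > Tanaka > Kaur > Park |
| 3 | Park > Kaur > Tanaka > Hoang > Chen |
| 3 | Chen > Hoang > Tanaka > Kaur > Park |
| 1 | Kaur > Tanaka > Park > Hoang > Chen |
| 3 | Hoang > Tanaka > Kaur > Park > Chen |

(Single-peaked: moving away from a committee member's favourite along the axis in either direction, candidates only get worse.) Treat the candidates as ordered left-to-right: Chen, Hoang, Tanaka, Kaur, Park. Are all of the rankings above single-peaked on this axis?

Axis positions: Chen=1, Hoang=2, Tanaka=3, Kaur=4, Park=5.
Ballot type 1 (peak Hoang at position 2): ranking walks positions 2-1-3-4-5, expanding outward from the peak — single-peaked.
Ballot type 2 (peak Park at position 5): ranking walks positions 5-4-3-2-1, expanding outward from the peak — single-peaked.
Ballot type 3 (peak Chen at position 1): ranking walks positions 1-2-3-4-5, expanding outward from the peak — single-peaked.
Ballot type 4 (peak Kaur at position 4): ranking walks positions 4-3-5-2-1, expanding outward from the peak — single-peaked.
Ballot type 5 (peak Hoang at position 2): ranking walks positions 2-3-4-5-1, expanding outward from the peak — single-peaked.
Every ranking is single-peaked on this axis.

yes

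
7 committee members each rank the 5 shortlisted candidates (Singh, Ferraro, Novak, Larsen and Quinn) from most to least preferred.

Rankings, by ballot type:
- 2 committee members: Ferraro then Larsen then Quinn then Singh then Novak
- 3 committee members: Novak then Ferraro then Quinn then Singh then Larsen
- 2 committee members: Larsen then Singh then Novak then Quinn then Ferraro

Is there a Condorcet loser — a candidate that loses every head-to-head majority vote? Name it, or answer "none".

none

Pairwise majorities:
Singh vs Ferraro: 2 to 5, Ferraro.
Singh vs Novak: Singh preferred on 2+2 = 4 ballots; Singh wins 4–3.
Singh vs Larsen: Larsen, 4–3.
Singh vs Quinn: Quinn wins 5–2.
Ferraro vs Novak: Novak, 5–2.
Ferraro vs Larsen: Ferraro is ranked higher on 2+3 = 5 ballots, Larsen on 2. Ferraro wins 5–2.
Ferraro vs Quinn: Ferraro wins 5–2.
Novak vs Larsen: Larsen, 4–3.
Novak vs Quinn: Novak is ranked higher on 3+2 = 5 ballots, Quinn on 2. Novak wins 5–2.
Larsen vs Quinn: Larsen, 4–3.
No candidate is winless: Singh beats Novak; Ferraro beats Singh; Novak beats Ferraro; Larsen beats Singh; Quinn beats Singh. There is no Condorcet loser.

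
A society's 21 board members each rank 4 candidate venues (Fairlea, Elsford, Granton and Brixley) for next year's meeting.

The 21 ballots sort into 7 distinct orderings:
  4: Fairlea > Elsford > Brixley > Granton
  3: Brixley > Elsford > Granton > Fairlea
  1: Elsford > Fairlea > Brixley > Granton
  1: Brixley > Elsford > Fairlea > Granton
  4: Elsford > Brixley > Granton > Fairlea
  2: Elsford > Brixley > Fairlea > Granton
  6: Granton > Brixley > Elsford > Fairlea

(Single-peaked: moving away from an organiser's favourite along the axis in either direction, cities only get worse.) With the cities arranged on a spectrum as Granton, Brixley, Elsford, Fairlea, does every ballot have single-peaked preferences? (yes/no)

Axis positions: Granton=1, Brixley=2, Elsford=3, Fairlea=4.
Group 1 (peak Fairlea at position 4): ranking walks positions 4-3-2-1, expanding outward from the peak — single-peaked.
Group 2 (peak Brixley at position 2): ranking walks positions 2-3-1-4, expanding outward from the peak — single-peaked.
Group 3 (peak Elsford at position 3): ranking walks positions 3-4-2-1, expanding outward from the peak — single-peaked.
Group 4 (peak Brixley at position 2): ranking walks positions 2-3-4-1, expanding outward from the peak — single-peaked.
Group 5 (peak Elsford at position 3): ranking walks positions 3-2-1-4, expanding outward from the peak — single-peaked.
Group 6 (peak Elsford at position 3): ranking walks positions 3-2-4-1, expanding outward from the peak — single-peaked.
Group 7 (peak Granton at position 1): ranking walks positions 1-2-3-4, expanding outward from the peak — single-peaked.
Every ranking is single-peaked on this axis.

yes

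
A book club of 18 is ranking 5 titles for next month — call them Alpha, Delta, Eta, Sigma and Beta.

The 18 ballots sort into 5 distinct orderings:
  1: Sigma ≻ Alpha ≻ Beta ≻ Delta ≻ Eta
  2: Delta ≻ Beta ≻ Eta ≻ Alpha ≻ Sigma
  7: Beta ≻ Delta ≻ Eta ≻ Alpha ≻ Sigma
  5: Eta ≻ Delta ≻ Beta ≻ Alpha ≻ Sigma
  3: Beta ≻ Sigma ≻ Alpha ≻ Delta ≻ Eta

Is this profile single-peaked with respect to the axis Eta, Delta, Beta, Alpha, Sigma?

Axis positions: Eta=1, Delta=2, Beta=3, Alpha=4, Sigma=5.
Faction 1 (peak Sigma at position 5): ranking walks positions 5-4-3-2-1, expanding outward from the peak — single-peaked.
Faction 2 (peak Delta at position 2): ranking walks positions 2-3-1-4-5, expanding outward from the peak — single-peaked.
Faction 3 (peak Beta at position 3): ranking walks positions 3-2-1-4-5, expanding outward from the peak — single-peaked.
Faction 4 (peak Eta at position 1): ranking walks positions 1-2-3-4-5, expanding outward from the peak — single-peaked.
Faction 5: ranking walks positions 3-5-4-2-1; Sigma is ranked above Alpha even though Alpha lies between Sigma and the peak Beta on the axis — preferences dip and rise again. Not single-peaked.
Faction 5 violates single-peakedness, so the profile is not single-peaked on this axis.

no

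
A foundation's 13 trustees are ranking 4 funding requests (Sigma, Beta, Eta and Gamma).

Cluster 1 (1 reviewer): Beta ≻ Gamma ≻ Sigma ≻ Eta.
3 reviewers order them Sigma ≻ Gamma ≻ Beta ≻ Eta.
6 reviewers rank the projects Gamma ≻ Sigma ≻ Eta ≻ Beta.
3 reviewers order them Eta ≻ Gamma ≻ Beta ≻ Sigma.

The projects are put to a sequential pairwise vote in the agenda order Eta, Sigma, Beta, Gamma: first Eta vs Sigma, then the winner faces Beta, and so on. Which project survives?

Round 1: Eta vs Sigma — 3–10, Sigma advances.
Round 2: Sigma vs Beta — 9–4, Sigma advances.
Round 3: Sigma vs Gamma — 3–10, Gamma advances.
The agenda winner is Gamma.

Gamma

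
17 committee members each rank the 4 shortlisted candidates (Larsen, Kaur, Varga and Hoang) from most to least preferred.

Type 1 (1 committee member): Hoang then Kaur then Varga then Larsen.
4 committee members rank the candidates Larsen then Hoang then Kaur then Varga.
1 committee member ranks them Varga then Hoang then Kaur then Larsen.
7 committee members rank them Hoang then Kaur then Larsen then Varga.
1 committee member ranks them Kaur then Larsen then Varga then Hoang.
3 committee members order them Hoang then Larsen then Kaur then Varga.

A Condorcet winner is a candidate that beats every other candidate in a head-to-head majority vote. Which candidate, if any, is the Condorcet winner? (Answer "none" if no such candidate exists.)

Check each pair by majority over 17 ballots:
Larsen vs Kaur: Larsen is ranked higher on 4+3 = 7 ballots, Kaur on 10. Kaur wins 10–7.
Larsen vs Varga: Larsen, 15–2.
Larsen–Hoang: Hoang 12–5.
Kaur vs Varga: Kaur preferred on 1+4+7+1+3 = 16 ballots; Kaur wins 16–1.
Kaur–Hoang: Hoang 16–1.
Varga vs Hoang: 1+1 = 2 for Varga, 15 for Hoang — Hoang by 15–2.
Only Hoang has no losses; Hoang is the Condorcet winner.

Hoang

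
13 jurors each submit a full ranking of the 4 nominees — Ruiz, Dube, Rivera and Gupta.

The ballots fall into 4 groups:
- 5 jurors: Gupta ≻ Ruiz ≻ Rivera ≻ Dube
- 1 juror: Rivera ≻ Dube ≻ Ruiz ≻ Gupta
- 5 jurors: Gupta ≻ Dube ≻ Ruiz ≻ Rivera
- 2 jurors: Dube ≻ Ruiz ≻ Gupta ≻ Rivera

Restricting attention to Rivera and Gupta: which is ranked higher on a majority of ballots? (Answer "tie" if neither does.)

Gupta

Ballots ranking Rivera above Gupta: 1.
Ballots ranking Gupta above Rivera: 13 − 1 = 12.
Gupta wins the head-to-head 12–1.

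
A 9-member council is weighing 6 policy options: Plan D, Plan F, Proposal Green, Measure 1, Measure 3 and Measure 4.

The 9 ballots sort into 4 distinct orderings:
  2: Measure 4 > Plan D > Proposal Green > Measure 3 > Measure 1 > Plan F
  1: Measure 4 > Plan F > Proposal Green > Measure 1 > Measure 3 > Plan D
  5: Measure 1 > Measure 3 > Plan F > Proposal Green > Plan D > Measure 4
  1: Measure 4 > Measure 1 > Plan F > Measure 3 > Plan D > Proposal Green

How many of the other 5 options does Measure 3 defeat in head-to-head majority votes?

4

Measure 3 against each rival (9 council members):
Measure 3 vs Plan D: Measure 3, 7–2.
Measure 3 vs Plan F: Measure 3, 7–2.
Measure 3 vs Proposal Green: Measure 3 wins 6–3.
Measure 3 vs Measure 1: Measure 1, 7–2.
Measure 3–Measure 4: Measure 3 5–4.
Measure 3 beats Plan D, Plan F, Proposal Green, Measure 4; loses to Measure 1 — 4 pairwise wins.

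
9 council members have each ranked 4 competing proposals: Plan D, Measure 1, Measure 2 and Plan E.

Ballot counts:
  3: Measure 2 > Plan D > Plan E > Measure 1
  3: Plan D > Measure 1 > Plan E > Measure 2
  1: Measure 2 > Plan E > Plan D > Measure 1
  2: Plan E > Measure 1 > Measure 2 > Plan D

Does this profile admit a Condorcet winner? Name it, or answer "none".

Check each pair by majority over 9 ballots:
Plan D vs Measure 1: Plan D, 7–2.
Plan D–Measure 2: Measure 2 6–3.
Plan D–Plan E: Plan D 6–3.
Measure 1 vs Measure 2: Measure 1, 5–4.
Measure 1–Plan E: Plan E 6–3.
Measure 2–Plan E: Plan E 5–4.
Every option loses at least once (Plan D loses to Measure 2; Measure 1 loses to Plan D; Measure 2 loses to Measure 1; Plan E loses to Plan D). The majority relation contains the cycle Plan D → Measure 1 → Measure 2 → Plan D, so there is no Condorcet winner.

none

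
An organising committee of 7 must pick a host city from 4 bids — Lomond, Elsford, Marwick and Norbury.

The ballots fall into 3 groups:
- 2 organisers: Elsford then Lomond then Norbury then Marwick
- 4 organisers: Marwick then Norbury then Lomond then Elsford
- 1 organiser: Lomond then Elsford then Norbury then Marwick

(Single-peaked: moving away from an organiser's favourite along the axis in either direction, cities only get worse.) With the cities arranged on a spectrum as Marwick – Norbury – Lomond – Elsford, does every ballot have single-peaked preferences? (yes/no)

Axis positions: Marwick=1, Norbury=2, Lomond=3, Elsford=4.
Group 1 (peak Elsford at position 4): ranking walks positions 4-3-2-1, expanding outward from the peak — single-peaked.
Group 2 (peak Marwick at position 1): ranking walks positions 1-2-3-4, expanding outward from the peak — single-peaked.
Group 3 (peak Lomond at position 3): ranking walks positions 3-4-2-1, expanding outward from the peak — single-peaked.
Every ranking is single-peaked on this axis.

yes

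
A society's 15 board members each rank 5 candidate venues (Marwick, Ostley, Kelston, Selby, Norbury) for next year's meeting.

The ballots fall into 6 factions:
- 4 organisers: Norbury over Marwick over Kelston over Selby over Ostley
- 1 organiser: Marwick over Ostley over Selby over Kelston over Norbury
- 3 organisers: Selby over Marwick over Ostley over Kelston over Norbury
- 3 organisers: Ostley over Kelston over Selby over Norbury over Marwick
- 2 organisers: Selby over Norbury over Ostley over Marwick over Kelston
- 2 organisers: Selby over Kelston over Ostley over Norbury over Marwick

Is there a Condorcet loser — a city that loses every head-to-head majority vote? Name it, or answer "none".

none

Head-to-head results (15 organisers):
Marwick–Ostley: Marwick 8–7.
Marwick vs Kelston: 4+1+3+2 = 10 for Marwick, 5 for Kelston — Marwick by 10–5.
Marwick vs Selby: Marwick preferred on 4+1 = 5 ballots; Selby wins 10–5.
Marwick vs Norbury: Norbury, 11–4.
Ostley vs Kelston: 9 to 6, Ostley.
Ostley vs Selby: Ostley preferred on 1+3 = 4 ballots; Selby wins 11–4.
Ostley vs Norbury: 1+3+3+2 = 9 for Ostley, 6 for Norbury — Ostley by 9–6.
Kelston vs Selby: Selby, 8–7.
Kelston–Norbury: Kelston 9–6.
Selby vs Norbury: Selby preferred on 1+3+3+2+2 = 11 ballots; Selby wins 11–4.
No city is winless: Marwick beats Ostley; Ostley beats Kelston; Kelston beats Norbury; Selby beats Marwick; Norbury beats Marwick. There is no Condorcet loser.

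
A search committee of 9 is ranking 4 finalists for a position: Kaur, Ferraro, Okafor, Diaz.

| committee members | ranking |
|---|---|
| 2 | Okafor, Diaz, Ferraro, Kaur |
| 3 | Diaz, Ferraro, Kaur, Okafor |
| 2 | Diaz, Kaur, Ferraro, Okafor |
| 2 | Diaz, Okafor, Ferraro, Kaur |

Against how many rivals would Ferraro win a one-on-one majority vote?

2

Ferraro against each rival (9 committee members):
Ferraro vs Kaur: Ferraro preferred on 2+3+2 = 7 ballots; Ferraro wins 7–2.
Ferraro vs Okafor: Ferraro wins 5–4.
Ferraro–Diaz: Diaz 9–0.
Ferraro beats Kaur, Okafor; loses to Diaz — 2 pairwise wins.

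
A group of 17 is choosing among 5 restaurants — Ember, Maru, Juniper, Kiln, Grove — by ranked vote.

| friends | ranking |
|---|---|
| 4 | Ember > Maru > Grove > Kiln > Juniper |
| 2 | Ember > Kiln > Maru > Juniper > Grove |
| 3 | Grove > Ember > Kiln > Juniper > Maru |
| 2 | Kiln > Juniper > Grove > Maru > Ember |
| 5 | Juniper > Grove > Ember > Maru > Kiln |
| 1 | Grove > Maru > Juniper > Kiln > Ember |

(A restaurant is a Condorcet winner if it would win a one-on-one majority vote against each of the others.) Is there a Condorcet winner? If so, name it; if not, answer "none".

none

Head-to-head results (17 friends):
Ember vs Maru: 4+2+3+5 = 14 for Ember, 3 for Maru — Ember by 14–3.
Ember vs Juniper: 4+2+3 = 9 for Ember, 8 for Juniper — Ember by 9–8.
Ember vs Kiln: 14 to 3, Ember.
Ember vs Grove: Ember preferred on 4+2 = 6 ballots; Grove wins 11–6.
Maru vs Juniper: Maru preferred on 4+2+1 = 7 ballots; Juniper wins 10–7.
Maru vs Kiln: 10 to 7, Maru.
Maru vs Grove: 4+2 = 6 for Maru, 11 for Grove — Grove by 11–6.
Juniper vs Kiln: Juniper is ranked higher on 5+1 = 6 ballots, Kiln on 11. Kiln wins 11–6.
Juniper vs Grove: Juniper preferred on 2+2+5 = 9 ballots; Juniper wins 9–8.
Kiln vs Grove: Kiln is ranked higher on 2+2 = 4 ballots, Grove on 13. Grove wins 13–4.
No restaurant is unbeaten: Ember loses to Grove; Maru loses to Ember; Juniper loses to Ember; Kiln loses to Ember; Grove loses to Juniper. In particular Ember > Juniper > Grove > Ember is a majority cycle — no Condorcet winner exists.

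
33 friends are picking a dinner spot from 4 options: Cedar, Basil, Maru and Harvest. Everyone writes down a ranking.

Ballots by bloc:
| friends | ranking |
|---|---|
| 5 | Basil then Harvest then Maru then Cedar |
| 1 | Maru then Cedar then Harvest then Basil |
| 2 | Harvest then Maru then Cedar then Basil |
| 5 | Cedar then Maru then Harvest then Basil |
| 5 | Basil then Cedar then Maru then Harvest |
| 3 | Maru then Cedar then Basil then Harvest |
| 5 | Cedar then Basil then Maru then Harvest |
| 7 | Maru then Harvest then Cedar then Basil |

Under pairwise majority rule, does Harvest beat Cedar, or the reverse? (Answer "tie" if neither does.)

Ballots ranking Harvest above Cedar: 5 + 2 + 7 = 14.
Ballots ranking Cedar above Harvest: 33 − 14 = 19.
Cedar wins the head-to-head 19–14.

Cedar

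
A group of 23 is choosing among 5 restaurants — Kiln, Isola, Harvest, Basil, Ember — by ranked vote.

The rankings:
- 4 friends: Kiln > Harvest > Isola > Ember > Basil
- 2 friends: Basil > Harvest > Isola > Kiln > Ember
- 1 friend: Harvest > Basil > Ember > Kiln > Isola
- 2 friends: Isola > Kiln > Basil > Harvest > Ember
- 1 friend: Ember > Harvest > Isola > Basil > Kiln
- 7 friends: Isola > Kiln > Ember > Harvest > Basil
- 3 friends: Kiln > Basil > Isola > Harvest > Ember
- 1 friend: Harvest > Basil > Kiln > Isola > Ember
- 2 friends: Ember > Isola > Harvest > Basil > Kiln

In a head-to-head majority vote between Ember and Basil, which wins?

Ballots ranking Ember above Basil: 4 + 1 + 7 + 2 = 14.
Ballots ranking Basil above Ember: 23 − 14 = 9.
Ember wins the head-to-head 14–9.

Ember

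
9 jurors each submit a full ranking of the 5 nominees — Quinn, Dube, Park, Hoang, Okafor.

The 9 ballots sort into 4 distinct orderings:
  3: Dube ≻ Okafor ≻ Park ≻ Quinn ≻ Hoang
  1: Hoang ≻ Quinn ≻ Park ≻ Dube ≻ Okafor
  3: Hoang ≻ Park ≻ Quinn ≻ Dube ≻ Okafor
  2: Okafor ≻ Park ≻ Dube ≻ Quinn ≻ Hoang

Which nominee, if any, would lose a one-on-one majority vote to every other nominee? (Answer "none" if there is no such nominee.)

Pairwise majorities:
Quinn vs Dube: Dube, 5–4.
Quinn vs Park: 1 to 8, Park.
Quinn vs Hoang: 3+2 = 5 for Quinn, 4 for Hoang — Quinn by 5–4.
Quinn vs Okafor: 4 to 5, Okafor.
Dube vs Park: Dube is ranked higher on 3 ballots, Park on 6. Park wins 6–3.
Dube vs Hoang: Dube, 5–4.
Dube vs Okafor: Dube, 7–2.
Park vs Hoang: Park preferred on 3+2 = 5 ballots; Park wins 5–4.
Park vs Okafor: Okafor wins 5–4.
Hoang vs Okafor: Okafor wins 5–4.
Hoang is beaten in every head-to-head and is the Condorcet loser.

Hoang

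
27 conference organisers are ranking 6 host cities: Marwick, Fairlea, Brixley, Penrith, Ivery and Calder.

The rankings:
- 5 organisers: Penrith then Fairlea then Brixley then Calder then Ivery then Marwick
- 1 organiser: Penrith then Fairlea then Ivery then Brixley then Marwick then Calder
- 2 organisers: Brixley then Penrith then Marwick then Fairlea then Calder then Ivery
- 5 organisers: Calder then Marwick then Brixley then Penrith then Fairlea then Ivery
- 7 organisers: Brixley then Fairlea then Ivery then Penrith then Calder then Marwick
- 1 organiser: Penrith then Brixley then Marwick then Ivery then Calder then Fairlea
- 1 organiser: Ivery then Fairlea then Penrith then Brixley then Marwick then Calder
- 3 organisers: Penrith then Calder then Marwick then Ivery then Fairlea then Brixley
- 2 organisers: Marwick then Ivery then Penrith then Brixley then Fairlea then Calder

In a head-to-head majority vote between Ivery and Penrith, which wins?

Ballots ranking Ivery above Penrith: 7 + 1 + 2 = 10.
Ballots ranking Penrith above Ivery: 27 − 10 = 17.
Penrith wins the head-to-head 17–10.

Penrith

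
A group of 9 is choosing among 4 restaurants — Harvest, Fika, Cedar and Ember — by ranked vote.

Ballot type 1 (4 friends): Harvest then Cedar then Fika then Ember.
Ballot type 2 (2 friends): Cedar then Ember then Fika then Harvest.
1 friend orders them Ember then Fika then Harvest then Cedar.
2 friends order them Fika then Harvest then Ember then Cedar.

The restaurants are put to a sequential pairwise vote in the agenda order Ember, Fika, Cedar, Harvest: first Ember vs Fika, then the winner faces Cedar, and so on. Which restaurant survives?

Harvest

Round 1: Ember vs Fika — 3–6, Fika advances.
Round 2: Fika vs Cedar — 3–6, Cedar advances.
Round 3: Cedar vs Harvest — 2–7, Harvest advances.
Harvest survives the agenda.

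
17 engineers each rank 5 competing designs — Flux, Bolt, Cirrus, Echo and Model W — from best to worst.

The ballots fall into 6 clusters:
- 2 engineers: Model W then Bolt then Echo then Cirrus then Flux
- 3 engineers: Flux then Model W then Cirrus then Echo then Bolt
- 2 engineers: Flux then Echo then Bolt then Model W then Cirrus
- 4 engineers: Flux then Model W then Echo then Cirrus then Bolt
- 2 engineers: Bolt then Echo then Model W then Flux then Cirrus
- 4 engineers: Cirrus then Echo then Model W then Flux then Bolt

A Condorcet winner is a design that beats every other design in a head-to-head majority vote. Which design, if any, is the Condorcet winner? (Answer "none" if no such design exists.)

Flux

Pairwise majorities:
Flux vs Bolt: Flux, 13–4.
Flux vs Cirrus: Flux wins 11–6.
Flux–Echo: Flux 9–8.
Flux vs Model W: Flux wins 9–8.
Bolt–Cirrus: Cirrus 11–6.
Bolt–Echo: Echo 13–4.
Bolt vs Model W: Model W wins 13–4.
Cirrus vs Echo: Echo wins 10–7.
Cirrus vs Model W: Model W wins 13–4.
Echo–Model W: Model W 9–8.
Flux beats each of Bolt, Cirrus, Echo, Model W — Flux is the Condorcet winner.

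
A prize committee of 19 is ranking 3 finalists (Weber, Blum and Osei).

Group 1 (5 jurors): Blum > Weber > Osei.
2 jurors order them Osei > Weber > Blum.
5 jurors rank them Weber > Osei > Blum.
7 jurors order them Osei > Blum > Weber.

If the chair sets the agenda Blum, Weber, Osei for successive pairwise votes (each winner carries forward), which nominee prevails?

Osei

Round 1: Blum vs Weber — 12–7, Blum advances.
Round 2: Blum vs Osei — 5–14, Osei advances.
The agenda winner is Osei.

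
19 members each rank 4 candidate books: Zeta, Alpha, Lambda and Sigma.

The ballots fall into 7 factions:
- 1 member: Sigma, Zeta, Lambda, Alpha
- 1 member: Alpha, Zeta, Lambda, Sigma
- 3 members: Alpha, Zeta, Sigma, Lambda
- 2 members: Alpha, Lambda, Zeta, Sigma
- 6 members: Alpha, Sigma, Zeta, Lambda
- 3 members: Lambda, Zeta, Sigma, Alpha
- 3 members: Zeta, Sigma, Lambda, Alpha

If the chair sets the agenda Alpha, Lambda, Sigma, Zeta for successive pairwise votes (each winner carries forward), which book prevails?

Alpha

Round 1: Alpha vs Lambda — 12–7, Alpha advances.
Round 2: Alpha vs Sigma — 12–7, Alpha advances.
Round 3: Alpha vs Zeta — 12–7, Alpha advances.
Alpha survives the agenda.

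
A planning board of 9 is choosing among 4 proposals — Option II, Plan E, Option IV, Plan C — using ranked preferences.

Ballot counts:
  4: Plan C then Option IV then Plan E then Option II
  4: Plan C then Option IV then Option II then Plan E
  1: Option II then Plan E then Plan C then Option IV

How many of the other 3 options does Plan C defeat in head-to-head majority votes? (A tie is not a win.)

Plan C against each rival (9 council members):
Plan C vs Option II: Plan C preferred on 4+4 = 8 ballots; Plan C wins 8–1.
Plan C vs Plan E: 4+4 = 8 for Plan C, 1 for Plan E — Plan C by 8–1.
Plan C vs Option IV: 9 to 0, Plan C.
Plan C beats Option II, Plan E, Option IV — 3 pairwise wins.

3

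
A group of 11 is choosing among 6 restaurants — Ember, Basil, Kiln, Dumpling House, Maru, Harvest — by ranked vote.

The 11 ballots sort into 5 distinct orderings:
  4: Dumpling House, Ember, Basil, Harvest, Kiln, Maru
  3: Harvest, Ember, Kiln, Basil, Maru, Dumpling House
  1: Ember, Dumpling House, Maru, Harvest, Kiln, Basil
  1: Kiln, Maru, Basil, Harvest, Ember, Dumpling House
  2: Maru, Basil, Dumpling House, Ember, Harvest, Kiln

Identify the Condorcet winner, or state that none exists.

Pairwise majorities:
Ember–Basil: Ember 8–3.
Ember–Kiln: Ember 10–1.
Ember vs Dumpling House: Dumpling House, 6–5.
Ember vs Maru: Ember wins 8–3.
Ember vs Harvest: Ember, 7–4.
Basil vs Kiln: Basil wins 6–5.
Basil–Dumpling House: Basil 6–5.
Basil vs Maru: Basil, 7–4.
Basil vs Harvest: Basil wins 7–4.
Kiln vs Dumpling House: Dumpling House wins 7–4.
Kiln vs Maru: Kiln wins 8–3.
Kiln–Harvest: Harvest 10–1.
Dumpling House–Maru: Maru 6–5.
Dumpling House vs Harvest: Dumpling House wins 7–4.
Maru vs Harvest: Harvest wins 7–4.
Each restaurant drops at least one matchup (Ember loses to Dumpling House; Basil loses to Ember; Kiln loses to Ember; Dumpling House loses to Basil; Maru loses to Ember; Harvest loses to Ember); the cycle Ember → Basil → Dumpling House → Ember rules out a Condorcet winner.

none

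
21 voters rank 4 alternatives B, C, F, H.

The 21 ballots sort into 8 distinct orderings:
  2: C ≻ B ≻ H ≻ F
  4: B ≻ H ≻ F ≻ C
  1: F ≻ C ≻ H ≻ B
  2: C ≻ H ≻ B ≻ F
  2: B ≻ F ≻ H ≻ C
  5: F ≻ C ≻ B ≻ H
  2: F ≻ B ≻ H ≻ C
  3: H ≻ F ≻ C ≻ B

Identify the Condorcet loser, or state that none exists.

Pairwise majorities:
B vs C: 4+2+2 = 8 for B, 13 for C — C by 13–8.
B–F: F 11–10.
B vs H: B, 15–6.
C vs F: F, 17–4.
C vs H: H, 11–10.
F vs H: H, 11–10.
Each alternative has at least one pairwise win (B beats H; C beats B; F beats B; H beats C) — no Condorcet loser.

none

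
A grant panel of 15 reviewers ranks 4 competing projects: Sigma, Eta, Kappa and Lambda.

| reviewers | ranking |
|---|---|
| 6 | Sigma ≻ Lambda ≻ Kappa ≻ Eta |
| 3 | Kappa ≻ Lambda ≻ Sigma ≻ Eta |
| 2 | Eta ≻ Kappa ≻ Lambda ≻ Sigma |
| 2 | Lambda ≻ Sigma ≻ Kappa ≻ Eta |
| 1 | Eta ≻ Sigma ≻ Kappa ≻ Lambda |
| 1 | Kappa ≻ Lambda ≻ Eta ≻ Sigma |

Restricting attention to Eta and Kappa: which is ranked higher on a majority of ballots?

Ballots ranking Eta above Kappa: 2 + 1 = 3.
Ballots ranking Kappa above Eta: 15 − 3 = 12.
Kappa wins the head-to-head 12–3.

Kappa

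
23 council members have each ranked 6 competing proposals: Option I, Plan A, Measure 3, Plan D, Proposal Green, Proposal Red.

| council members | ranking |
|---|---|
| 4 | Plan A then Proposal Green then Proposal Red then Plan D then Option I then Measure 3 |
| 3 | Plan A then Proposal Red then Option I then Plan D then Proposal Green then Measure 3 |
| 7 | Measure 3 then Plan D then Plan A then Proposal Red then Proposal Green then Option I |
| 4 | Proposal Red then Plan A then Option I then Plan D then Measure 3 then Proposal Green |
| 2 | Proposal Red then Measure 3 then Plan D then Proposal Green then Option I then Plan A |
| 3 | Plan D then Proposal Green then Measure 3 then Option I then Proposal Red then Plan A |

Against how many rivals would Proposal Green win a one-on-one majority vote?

1

Proposal Green against each rival (23 council members):
Proposal Green vs Option I: Proposal Green is ranked higher on 4+7+2+3 = 16 ballots, Option I on 7. Proposal Green wins 16–7.
Proposal Green vs Plan A: Plan A wins 18–5.
Proposal Green vs Measure 3: 10 to 13, Measure 3.
Proposal Green vs Plan D: Plan D, 19–4.
Proposal Green vs Proposal Red: Proposal Green preferred on 4+3 = 7 ballots; Proposal Red wins 16–7.
Proposal Green beats Option I; loses to Plan A, Measure 3, Plan D, Proposal Red — 1 pairwise win.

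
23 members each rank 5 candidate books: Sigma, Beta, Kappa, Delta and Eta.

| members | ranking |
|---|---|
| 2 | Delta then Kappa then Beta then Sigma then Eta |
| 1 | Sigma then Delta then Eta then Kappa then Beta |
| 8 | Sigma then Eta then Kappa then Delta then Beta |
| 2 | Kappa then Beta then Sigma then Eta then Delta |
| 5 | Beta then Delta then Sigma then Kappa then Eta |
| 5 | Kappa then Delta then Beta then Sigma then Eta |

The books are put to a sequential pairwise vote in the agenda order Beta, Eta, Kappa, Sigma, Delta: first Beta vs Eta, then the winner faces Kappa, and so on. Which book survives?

Delta

Round 1: Beta vs Eta — 14–9, Beta advances.
Round 2: Beta vs Kappa — 5–18, Kappa advances.
Round 3: Kappa vs Sigma — 9–14, Sigma advances.
Round 4: Sigma vs Delta — 11–12, Delta advances.
Delta survives the agenda.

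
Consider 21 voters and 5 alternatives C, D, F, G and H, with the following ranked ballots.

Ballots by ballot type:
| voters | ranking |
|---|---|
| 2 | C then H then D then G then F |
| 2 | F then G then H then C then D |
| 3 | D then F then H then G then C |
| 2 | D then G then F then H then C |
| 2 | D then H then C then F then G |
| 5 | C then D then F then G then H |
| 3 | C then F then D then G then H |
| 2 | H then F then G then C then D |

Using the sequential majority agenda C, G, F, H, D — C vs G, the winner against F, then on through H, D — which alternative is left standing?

D

Round 1: C vs G — 12–9, C advances.
Round 2: C vs F — 12–9, C advances.
Round 3: C vs H — 10–11, H advances.
Round 4: H vs D — 6–15, D advances.
The agenda winner is D.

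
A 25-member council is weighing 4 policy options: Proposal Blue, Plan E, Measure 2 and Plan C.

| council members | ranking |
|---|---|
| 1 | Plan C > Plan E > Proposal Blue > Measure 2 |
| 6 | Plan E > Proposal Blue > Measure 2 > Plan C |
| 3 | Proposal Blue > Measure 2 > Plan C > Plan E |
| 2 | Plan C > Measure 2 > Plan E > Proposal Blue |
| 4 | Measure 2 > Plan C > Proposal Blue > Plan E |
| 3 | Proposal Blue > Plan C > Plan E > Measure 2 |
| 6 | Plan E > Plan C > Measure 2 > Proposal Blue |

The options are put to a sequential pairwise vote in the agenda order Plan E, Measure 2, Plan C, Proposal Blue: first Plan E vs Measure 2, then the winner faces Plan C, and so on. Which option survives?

Round 1: Plan E vs Measure 2 — 16–9, Plan E advances.
Round 2: Plan E vs Plan C — 12–13, Plan C advances.
Round 3: Plan C vs Proposal Blue — 13–12, Plan C advances.
Plan C survives the agenda.

Plan C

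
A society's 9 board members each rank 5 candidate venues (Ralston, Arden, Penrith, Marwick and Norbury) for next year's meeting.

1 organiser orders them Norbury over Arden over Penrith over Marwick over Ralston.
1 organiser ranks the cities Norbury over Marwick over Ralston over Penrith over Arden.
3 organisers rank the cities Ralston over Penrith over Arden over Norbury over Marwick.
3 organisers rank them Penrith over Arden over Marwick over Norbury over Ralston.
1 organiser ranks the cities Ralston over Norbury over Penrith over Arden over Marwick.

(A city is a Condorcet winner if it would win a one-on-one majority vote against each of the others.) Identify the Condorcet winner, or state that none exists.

none

Head-to-head results (9 organisers):
Ralston vs Arden: Ralston preferred on 1+3+1 = 5 ballots; Ralston wins 5–4.
Ralston vs Penrith: 5 to 4, Ralston.
Ralston vs Marwick: Ralston is ranked higher on 3+1 = 4 ballots, Marwick on 5. Marwick wins 5–4.
Ralston vs Norbury: Ralston is ranked higher on 3+1 = 4 ballots, Norbury on 5. Norbury wins 5–4.
Arden vs Penrith: Arden is ranked higher on 1 ballot, Penrith on 8. Penrith wins 8–1.
Arden vs Marwick: Arden is ranked higher on 1+3+3+1 = 8 ballots, Marwick on 1. Arden wins 8–1.
Arden vs Norbury: Arden preferred on 3+3 = 6 ballots; Arden wins 6–3.
Penrith vs Marwick: 1+3+3+1 = 8 for Penrith, 1 for Marwick — Penrith by 8–1.
Penrith vs Norbury: 3+3 = 6 for Penrith, 3 for Norbury — Penrith by 6–3.
Marwick vs Norbury: 3 to 6, Norbury.
No city is unbeaten: Ralston loses to Marwick; Arden loses to Ralston; Penrith loses to Ralston; Marwick loses to Arden; Norbury loses to Arden. In particular Ralston → Arden → Marwick → Ralston is a majority cycle — no Condorcet winner exists.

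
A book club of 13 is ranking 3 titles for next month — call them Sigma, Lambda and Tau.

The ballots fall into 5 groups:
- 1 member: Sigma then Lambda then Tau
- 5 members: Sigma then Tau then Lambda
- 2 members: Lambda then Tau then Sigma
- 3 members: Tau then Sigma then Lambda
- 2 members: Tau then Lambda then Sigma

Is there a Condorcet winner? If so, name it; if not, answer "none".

Tau

Pairwise majorities:
Sigma vs Lambda: Sigma is ranked higher on 1+5+3 = 9 ballots, Lambda on 4. Sigma wins 9–4.
Sigma vs Tau: Sigma is ranked higher on 1+5 = 6 ballots, Tau on 7. Tau wins 7–6.
Lambda vs Tau: Lambda preferred on 1+2 = 3 ballots; Tau wins 10–3.
Tau beats each of Sigma, Lambda — Tau is the Condorcet winner.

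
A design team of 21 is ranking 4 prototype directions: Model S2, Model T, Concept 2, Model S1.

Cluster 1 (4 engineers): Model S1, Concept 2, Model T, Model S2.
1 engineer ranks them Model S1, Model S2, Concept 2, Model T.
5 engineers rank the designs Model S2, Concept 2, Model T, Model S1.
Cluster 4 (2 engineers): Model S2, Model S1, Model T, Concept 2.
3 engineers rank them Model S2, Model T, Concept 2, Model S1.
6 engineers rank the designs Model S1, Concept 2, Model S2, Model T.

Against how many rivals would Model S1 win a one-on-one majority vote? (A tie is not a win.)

3

Model S1 against each rival (21 engineers):
Model S1–Model S2: Model S1 11–10.
Model S1–Model T: Model S1 13–8.
Model S1 vs Concept 2: 4+1+2+6 = 13 for Model S1, 8 for Concept 2 — Model S1 by 13–8.
Model S1 beats Model S2, Model T, Concept 2 — 3 pairwise wins.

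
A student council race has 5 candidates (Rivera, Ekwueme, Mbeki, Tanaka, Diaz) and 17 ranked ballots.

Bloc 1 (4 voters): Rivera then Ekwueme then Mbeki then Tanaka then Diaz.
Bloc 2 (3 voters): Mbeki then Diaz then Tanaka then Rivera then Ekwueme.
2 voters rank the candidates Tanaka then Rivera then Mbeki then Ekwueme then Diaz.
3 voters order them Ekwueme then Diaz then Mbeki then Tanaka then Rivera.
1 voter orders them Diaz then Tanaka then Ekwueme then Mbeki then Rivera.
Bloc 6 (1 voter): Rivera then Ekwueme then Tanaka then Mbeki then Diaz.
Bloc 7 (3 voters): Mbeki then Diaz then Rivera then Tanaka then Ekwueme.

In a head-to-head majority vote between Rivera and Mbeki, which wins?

Ballots ranking Rivera above Mbeki: 4 + 2 + 1 = 7.
Ballots ranking Mbeki above Rivera: 17 − 7 = 10.
Mbeki wins the head-to-head 10–7.

Mbeki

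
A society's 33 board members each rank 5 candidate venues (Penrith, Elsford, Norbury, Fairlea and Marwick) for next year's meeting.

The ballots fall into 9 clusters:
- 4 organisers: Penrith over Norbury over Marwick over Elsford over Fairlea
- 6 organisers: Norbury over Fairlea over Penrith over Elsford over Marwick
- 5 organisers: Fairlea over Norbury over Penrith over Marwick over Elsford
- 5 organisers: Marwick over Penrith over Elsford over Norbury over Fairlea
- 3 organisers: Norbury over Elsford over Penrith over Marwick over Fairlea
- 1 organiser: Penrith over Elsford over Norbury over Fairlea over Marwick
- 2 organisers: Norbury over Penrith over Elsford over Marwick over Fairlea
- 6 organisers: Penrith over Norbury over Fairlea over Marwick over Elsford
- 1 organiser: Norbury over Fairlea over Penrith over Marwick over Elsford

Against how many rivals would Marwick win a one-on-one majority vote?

1

Marwick against each rival (33 organisers):
Marwick vs Penrith: Penrith wins 28–5.
Marwick vs Elsford: Marwick wins 21–12.
Marwick vs Norbury: Marwick is ranked higher on 5 ballots, Norbury on 28. Norbury wins 28–5.
Marwick–Fairlea: Fairlea 19–14.
Marwick beats Elsford; loses to Penrith, Norbury, Fairlea — 1 pairwise win.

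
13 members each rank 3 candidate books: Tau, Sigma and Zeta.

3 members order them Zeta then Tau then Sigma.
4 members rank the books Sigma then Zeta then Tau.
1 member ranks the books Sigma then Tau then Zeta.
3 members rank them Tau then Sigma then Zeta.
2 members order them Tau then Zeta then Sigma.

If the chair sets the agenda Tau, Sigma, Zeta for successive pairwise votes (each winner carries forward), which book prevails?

Zeta

Round 1: Tau vs Sigma — 8–5, Tau advances.
Round 2: Tau vs Zeta — 6–7, Zeta advances.
The agenda winner is Zeta.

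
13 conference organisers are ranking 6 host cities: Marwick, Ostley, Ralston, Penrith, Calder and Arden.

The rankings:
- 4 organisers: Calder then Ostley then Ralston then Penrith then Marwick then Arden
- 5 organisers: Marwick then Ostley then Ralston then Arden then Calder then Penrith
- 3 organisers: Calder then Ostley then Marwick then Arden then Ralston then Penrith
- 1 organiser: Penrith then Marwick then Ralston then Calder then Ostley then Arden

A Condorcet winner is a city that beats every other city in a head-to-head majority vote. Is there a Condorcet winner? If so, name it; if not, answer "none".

Calder

Check each pair by majority over 13 ballots:
Marwick vs Ostley: Ostley wins 7–6.
Marwick vs Ralston: Marwick wins 9–4.
Marwick–Penrith: Marwick 8–5.
Marwick–Calder: Calder 7–6.
Marwick vs Arden: Marwick is ranked higher on 4+5+3+1 = 13 ballots, Arden on 0. Marwick wins 13–0.
Ostley–Ralston: Ostley 12–1.
Ostley–Penrith: Ostley 12–1.
Ostley vs Calder: Ostley preferred on 5 ballots; Calder wins 8–5.
Ostley vs Arden: Ostley preferred on 4+5+3+1 = 13 ballots; Ostley wins 13–0.
Ralston–Penrith: Ralston 12–1.
Ralston vs Calder: 5+1 = 6 for Ralston, 7 for Calder — Calder by 7–6.
Ralston vs Arden: Ralston preferred on 4+5+1 = 10 ballots; Ralston wins 10–3.
Penrith vs Calder: 1 to 12, Calder.
Penrith vs Arden: 5 to 8, Arden.
Calder–Arden: Calder 8–5.
Only Calder has no losses; Calder is the Condorcet winner.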